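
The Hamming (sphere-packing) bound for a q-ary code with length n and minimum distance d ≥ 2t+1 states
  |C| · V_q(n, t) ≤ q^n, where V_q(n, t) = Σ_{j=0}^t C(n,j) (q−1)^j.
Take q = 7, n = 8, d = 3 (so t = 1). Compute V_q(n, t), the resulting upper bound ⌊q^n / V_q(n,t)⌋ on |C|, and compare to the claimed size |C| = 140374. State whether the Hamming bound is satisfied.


V_q(n, t) = 49, q^n = 5764801, Hamming bound = 117649, |C| = 140374 > bound (violated).

Step 1: Compute V_q(n, t) = Σ_{j=0}^1 C(n, j) (q−1)^j.
  j = 0: C(8,0)·(6)^0 = 1·1 = 1.
  j = 1: C(8,1)·(6)^1 = 8·6 = 48.
  V_q(n, t) = 1 + 48 = 49.
Step 2: q^n = 7^8 = 5764801.
Step 3: Hamming bound ⌊q^n / V_q(n,t)⌋ = ⌊5764801/49⌋ = 117649.
Step 4: Compare |C| = 140374 to 117649: violated.
The claimed |C| lies above the Hamming bound, so no 7-ary code of length 8 with d ≥ 3 can have 140374 codewords.


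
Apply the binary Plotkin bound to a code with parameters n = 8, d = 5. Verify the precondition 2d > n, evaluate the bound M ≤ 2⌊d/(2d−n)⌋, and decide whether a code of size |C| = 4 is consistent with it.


Plotkin bound M ≤ 4; given |C| = 4 ≤ bound (satisfied).

Check applicability: 2d = 10, n = 8.
2d − n = 2 > 0, so Plotkin applies.
Compute d/(2d−n) = 5/2 ≈ 2.5000.
⌊d/(2d−n)⌋ = 2.
Plotkin bound: M ≤ 2·2 = 4.
Given |C| = 4, check: satisfied.
This |C| is at the Plotkin bound.


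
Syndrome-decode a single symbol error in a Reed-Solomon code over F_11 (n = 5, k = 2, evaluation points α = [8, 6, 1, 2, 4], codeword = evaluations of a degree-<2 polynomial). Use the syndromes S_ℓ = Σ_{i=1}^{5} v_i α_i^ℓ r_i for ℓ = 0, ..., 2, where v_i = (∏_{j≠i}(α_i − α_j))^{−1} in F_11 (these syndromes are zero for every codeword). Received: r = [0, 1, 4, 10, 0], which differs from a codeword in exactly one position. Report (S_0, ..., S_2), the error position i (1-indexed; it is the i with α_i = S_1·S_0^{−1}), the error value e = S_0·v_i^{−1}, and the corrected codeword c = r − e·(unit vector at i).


S = (7, 1, 8), error at position 1, error magnitude e = 9, c = [2, 1, 4, 10, 0].

Step 1: column multipliers v_i = (∏_{j≠i}(α_i − α_j))^{−1} mod 11.
  i = 1 (α = 8): (8−6)(8−1)(8−2)(8−4) = 2·7·6·4 = 336 ≡ 6, so v_1 = 6^{−1} = 2 (mod 11).
  i = 2 (α = 6): (6−8)(6−1)(6−2)(6−4) = (−2)·5·4·2 = −80 ≡ 8, so v_2 = 8^{−1} = 7 (mod 11).
  i = 3 (α = 1): (1−8)(1−6)(1−2)(1−4) = (−7)·(−5)·(−1)·(−3) = 105 ≡ 6, so v_3 = 6^{−1} = 2 (mod 11).
  i = 4 (α = 2): (2−8)(2−6)(2−1)(2−4) = (−6)·(−4)·1·(−2) = −48 ≡ 7, so v_4 = 7^{−1} = 8 (mod 11).
  i = 5 (α = 4): (4−8)(4−6)(4−1)(4−2) = (−4)·(−2)·3·2 = 48 ≡ 4, so v_5 = 4^{−1} = 3 (mod 11).
  v = [2, 7, 2, 8, 3].
Step 2: syndromes of r = [0, 1, 4, 10, 0] (all sums mod 11).
  S_0 = Σ v_i r_i = 2·0 + 7·1 + 2·4 + 8·10 + 3·0 = 95 ≡ 7.
  S_1 = Σ v_i α_i r_i = 2·8·0 + 7·6·1 + 2·1·4 + 8·2·10 + 3·4·0 = 210 ≡ 1.
  α_i^2 mod 11 = [9, 3, 1, 4, 5].
  S_2 = Σ v_i α_i^2 r_i = 2·9·0 + 7·3·1 + 2·1·4 + 8·4·10 + 3·5·0 = 349 ≡ 8.
  S = (7, 1, 8) ≠ 0, so r is not a codeword (an error is present).
Step 3: locate the error. For a single error e at position i, S_ℓ = v_i·e·α_i^ℓ, so α_err = S_1/S_0.
  S_0^{−1} = 7^{−1} = 8 (mod 11), so α_err = 1·8 = 8 ≡ 8 = α_1. Error position i = 1.
  Consistency check: S_2/S_1 = 8·1 = 8 ≡ 8 = α_err ✓ (single-error assumption holds).
Step 4: error magnitude e = S_0/v_1 = S_0·∏_{j≠1}(α_1 − α_j) = 7·6 = 42 ≡ 9 (mod 11).
Step 5: correct position 1: c_1 = r_1 − e = 0 − 9 ≡ 2 (mod 11). Hence c = [2, 1, 4, 10, 0].
  Check: interpolating c through the α_i gives m(x) = 9 + 6·x (degree < 2) with m(α_i) = c_i for every i, so c is indeed a codeword.


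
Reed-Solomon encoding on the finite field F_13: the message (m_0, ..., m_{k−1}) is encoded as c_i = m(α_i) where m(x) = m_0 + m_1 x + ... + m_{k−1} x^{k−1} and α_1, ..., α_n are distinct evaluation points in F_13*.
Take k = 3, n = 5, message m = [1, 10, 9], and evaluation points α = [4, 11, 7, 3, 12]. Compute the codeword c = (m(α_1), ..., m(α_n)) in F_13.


c = [3, 4, 5, 8, 0]

Message polynomial: m(x) = 1 + 10·x + 9·x^2 (mod 13).
For each evaluation point α_i, compute m(α_i) mod 13:
  α_1 = 4: Horner steps 9 → 7 → 3, so m(4) = 3.
  α_2 = 11: Horner steps 9 → 5 → 4, so m(11) = 4.
  α_3 = 7: Horner steps 9 → 8 → 5, so m(7) = 5.
  α_4 = 3: Horner steps 9 → 11 → 8, so m(3) = 8.
  α_5 = 12: Horner steps 9 → 1 → 0, so m(12) = 0.
Codeword c = [3, 4, 5, 8, 0] ∈ F_13^5.


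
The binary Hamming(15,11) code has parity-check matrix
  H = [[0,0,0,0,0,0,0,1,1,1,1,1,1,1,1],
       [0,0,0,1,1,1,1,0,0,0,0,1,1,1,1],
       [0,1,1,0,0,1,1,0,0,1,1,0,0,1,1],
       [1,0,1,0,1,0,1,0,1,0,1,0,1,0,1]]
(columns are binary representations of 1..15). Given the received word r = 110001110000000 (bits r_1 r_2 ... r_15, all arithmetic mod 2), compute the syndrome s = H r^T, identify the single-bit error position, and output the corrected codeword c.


s = (1, 0, 1, 0)^T, error position = 10, corrected codeword c = 110001110100000

Compute s = H r^T mod 2 one row at a time:
  s_1 = 1 + 0 + 0 + 0 + 0 + 0 + 0 + 0 = 1 ≡ 1 (mod 2).
  s_2 = 0 + 0 + 1 + 1 + 0 + 0 + 0 + 0 = 2 ≡ 0 (mod 2).
  s_3 = 1 + 0 + 1 + 1 + 0 + 0 + 0 + 0 = 3 ≡ 1 (mod 2).
  s_4 = 1 + 0 + 0 + 1 + 0 + 0 + 0 + 0 = 2 ≡ 0 (mod 2).
s = (1, 0, 1, 0)^T — this equals column 10 of H (binary 1010), so error is at position 10.
Correct: flip bit 10 of r = 110001110000000 to get c = 110001110100000.


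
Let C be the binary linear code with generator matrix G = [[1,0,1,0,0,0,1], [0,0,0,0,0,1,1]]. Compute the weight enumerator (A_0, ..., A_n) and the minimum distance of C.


Weight distribution: A_0 = 1, A_2 = 1, A_3 = 2. Minimum distance d = 2.

Enumerate all 2^2 = 4 messages m ∈ F_2^2.
For each, compute codeword c = mG in F_2^7, then tally its weight.
  m = 00 → c = 0000000, weight = 0.
  m = 10 → c = 1010001, weight = 3.
  m = 01 → c = 0000011, weight = 2.
  m = 11 → c = 1010010, weight = 3.
Tally weights:
  weight 0: 1 codewords.
  weight 2: 1 codewords.
  weight 3: 2 codewords.
Minimum distance d = smallest w > 0 with A_w > 0 = 2.
Sanity: Σ A_w = 4 = 2^2 = 4 ✓.


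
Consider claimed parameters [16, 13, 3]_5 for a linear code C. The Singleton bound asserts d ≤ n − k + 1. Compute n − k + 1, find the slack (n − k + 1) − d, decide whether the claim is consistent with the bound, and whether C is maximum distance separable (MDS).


Singleton RHS = n − k + 1 = 4, slack = 1, bound satisfied, not MDS.

Singleton bound: d ≤ n − k + 1.
Here n = 16, k = 13, so n − k + 1 = 4.
Given d = 3, check d ≤ 4: YES.
Slack = (n − k + 1) − d = 1.
The code is NOT MDS (slack = 1 > 0).
Description: the claimed parameters are [16, 13, 3]_5; such a code would be non-MDS.


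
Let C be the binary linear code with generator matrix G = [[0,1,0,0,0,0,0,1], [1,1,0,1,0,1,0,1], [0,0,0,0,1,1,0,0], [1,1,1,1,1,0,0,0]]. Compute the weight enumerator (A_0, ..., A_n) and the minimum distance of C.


Weight distribution: A_0 = 1, A_2 = 4, A_3 = 2, A_4 = 3, A_5 = 6. Minimum distance d = 2.

Enumerate all 2^4 = 16 messages m ∈ F_2^4.
For each, compute codeword c = mG in F_2^8, then tally its weight.
  m = 0000 → c = 00000000, weight = 0.
  m = 1000 → c = 01000001, weight = 2.
  m = 0100 → c = 11010101, weight = 5.
  m = 1100 → c = 10010100, weight = 3.
  m = 0010 → c = 00001100, weight = 2.
  m = 1010 → c = 01001101, weight = 4.
  m = 0110 → c = 11011001, weight = 5.
  m = 1110 → c = 10011000, weight = 3.
  m = 0001 → c = 11111000, weight = 5.
  m = 1001 → c = 10111001, weight = 5.
  m = 0101 → c = 00101101, weight = 4.
  m = 1101 → c = 01101100, weight = 4.
  m = 0011 → c = 11110100, weight = 5.
  m = 1011 → c = 10110101, weight = 5.
  m = 0111 → c = 00100001, weight = 2.
  m = 1111 → c = 01100000, weight = 2.
Tally weights:
  weight 0: 1 codewords.
  weight 2: 4 codewords.
  weight 3: 2 codewords.
  weight 4: 3 codewords.
  weight 5: 6 codewords.
Minimum distance d = smallest w > 0 with A_w > 0 = 2.
Sanity: Σ A_w = 16 = 2^4 = 16 ✓.


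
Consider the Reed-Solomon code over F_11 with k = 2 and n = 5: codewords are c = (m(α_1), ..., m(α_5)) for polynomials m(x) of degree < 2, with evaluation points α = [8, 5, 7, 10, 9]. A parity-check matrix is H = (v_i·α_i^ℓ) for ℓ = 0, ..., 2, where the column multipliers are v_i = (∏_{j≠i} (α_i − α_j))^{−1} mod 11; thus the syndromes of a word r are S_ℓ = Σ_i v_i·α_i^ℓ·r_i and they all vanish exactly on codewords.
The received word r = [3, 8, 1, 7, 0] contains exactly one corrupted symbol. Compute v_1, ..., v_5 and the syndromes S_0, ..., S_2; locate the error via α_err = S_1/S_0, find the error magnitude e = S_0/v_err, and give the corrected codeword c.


S = (2, 7, 8), error at position 5, error magnitude e = 6, c = [3, 8, 1, 7, 5].

Step 1: column multipliers v_i = (∏_{j≠i}(α_i − α_j))^{−1} mod 11.
  i = 1 (α = 8): (8−5)(8−7)(8−10)(8−9) = 3·1·(−2)·(−1) = 6 ≡ 6, so v_1 = 6^{−1} = 2 (mod 11).
  i = 2 (α = 5): (5−8)(5−7)(5−10)(5−9) = (−3)·(−2)·(−5)·(−4) = 120 ≡ 10, so v_2 = 10^{−1} = 10 (mod 11).
  i = 3 (α = 7): (7−8)(7−5)(7−10)(7−9) = (−1)·2·(−3)·(−2) = −12 ≡ 10, so v_3 = 10^{−1} = 10 (mod 11).
  i = 4 (α = 10): (10−8)(10−5)(10−7)(10−9) = 2·5·3·1 = 30 ≡ 8, so v_4 = 8^{−1} = 7 (mod 11).
  i = 5 (α = 9): (9−8)(9−5)(9−7)(9−10) = 1·4·2·(−1) = −8 ≡ 3, so v_5 = 3^{−1} = 4 (mod 11).
  v = [2, 10, 10, 7, 4].
Step 2: syndromes of r = [3, 8, 1, 7, 0] (all sums mod 11).
  S_0 = Σ v_i r_i = 2·3 + 10·8 + 10·1 + 7·7 + 4·0 = 145 ≡ 2.
  S_1 = Σ v_i α_i r_i = 2·8·3 + 10·5·8 + 10·7·1 + 7·10·7 + 4·9·0 = 1008 ≡ 7.
  α_i^2 mod 11 = [9, 3, 5, 1, 4].
  S_2 = Σ v_i α_i^2 r_i = 2·9·3 + 10·3·8 + 10·5·1 + 7·1·7 + 4·4·0 = 393 ≡ 8.
  S = (2, 7, 8) ≠ 0, so r is not a codeword (an error is present).
Step 3: locate the error. For a single error e at position i, S_ℓ = v_i·e·α_i^ℓ, so α_err = S_1/S_0.
  S_0^{−1} = 2^{−1} = 6 (mod 11), so α_err = 7·6 = 42 ≡ 9 = α_5. Error position i = 5.
  Consistency check: S_2/S_1 = 8·8 = 64 ≡ 9 = α_err ✓ (single-error assumption holds).
Step 4: error magnitude e = S_0/v_5 = S_0·∏_{j≠5}(α_5 − α_j) = 2·3 = 6 ≡ 6 (mod 11).
Step 5: correct position 5: c_5 = r_5 − e = 0 − 6 ≡ 5 (mod 11). Hence c = [3, 8, 1, 7, 5].
  Check: interpolating c through the α_i gives m(x) = 9 + 2·x (degree < 2) with m(α_i) = c_i for every i, so c is indeed a codeword.


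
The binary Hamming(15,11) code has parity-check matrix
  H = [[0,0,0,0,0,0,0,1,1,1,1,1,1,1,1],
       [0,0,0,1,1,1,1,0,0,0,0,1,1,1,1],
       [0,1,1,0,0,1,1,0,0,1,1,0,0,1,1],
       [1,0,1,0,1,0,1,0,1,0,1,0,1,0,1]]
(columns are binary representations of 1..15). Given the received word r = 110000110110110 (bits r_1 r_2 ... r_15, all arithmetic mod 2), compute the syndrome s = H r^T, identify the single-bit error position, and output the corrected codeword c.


s = (1, 1, 1, 0)^T, error position = 14, corrected codeword c = 110000110110100

Compute s = H r^T mod 2 one row at a time:
  s_1 = 1 + 0 + 1 + 1 + 0 + 1 + 1 + 0 = 5 ≡ 1 (mod 2).
  s_2 = 0 + 0 + 0 + 1 + 0 + 1 + 1 + 0 = 3 ≡ 1 (mod 2).
  s_3 = 1 + 0 + 0 + 1 + 1 + 1 + 1 + 0 = 5 ≡ 1 (mod 2).
  s_4 = 1 + 0 + 0 + 1 + 0 + 1 + 1 + 0 = 4 ≡ 0 (mod 2).
s = (1, 1, 1, 0)^T — this equals column 14 of H (binary 1110), so error is at position 14.
Correct: flip bit 14 of r = 110000110110110 to get c = 110000110110100.


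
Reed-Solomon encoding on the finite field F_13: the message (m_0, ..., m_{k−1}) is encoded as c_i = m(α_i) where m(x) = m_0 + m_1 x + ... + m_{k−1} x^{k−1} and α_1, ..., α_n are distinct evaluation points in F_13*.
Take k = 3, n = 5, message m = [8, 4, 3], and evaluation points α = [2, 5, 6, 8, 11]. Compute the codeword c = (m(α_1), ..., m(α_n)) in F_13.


c = [2, 12, 10, 11, 12]

Message polynomial: m(x) = 8 + 4·x + 3·x^2 (mod 13).
For each evaluation point α_i, compute m(α_i) mod 13:
  α_1 = 2: Horner steps 3 → 10 → 2, so m(2) = 2.
  α_2 = 5: Horner steps 3 → 6 → 12, so m(5) = 12.
  α_3 = 6: Horner steps 3 → 9 → 10, so m(6) = 10.
  α_4 = 8: Horner steps 3 → 2 → 11, so m(8) = 11.
  α_5 = 11: Horner steps 3 → 11 → 12, so m(11) = 12.
Codeword c = [2, 12, 10, 11, 12] ∈ F_13^5.


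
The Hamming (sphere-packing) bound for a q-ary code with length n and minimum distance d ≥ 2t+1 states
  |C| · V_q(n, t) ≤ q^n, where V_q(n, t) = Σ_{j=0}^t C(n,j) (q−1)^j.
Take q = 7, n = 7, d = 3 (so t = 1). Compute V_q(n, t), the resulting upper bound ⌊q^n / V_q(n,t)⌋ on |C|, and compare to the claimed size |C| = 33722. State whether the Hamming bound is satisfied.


V_q(n, t) = 43, q^n = 823543, Hamming bound = 19152, |C| = 33722 > bound (violated).

Step 1: Compute V_q(n, t) = Σ_{j=0}^1 C(n, j) (q−1)^j.
  j = 0: C(7,0)·(6)^0 = 1·1 = 1.
  j = 1: C(7,1)·(6)^1 = 7·6 = 42.
  V_q(n, t) = 1 + 42 = 43.
Step 2: q^n = 7^7 = 823543.
Step 3: Hamming bound ⌊q^n / V_q(n,t)⌋ = ⌊823543/43⌋ = 19152.
Step 4: Compare |C| = 33722 to 19152: violated.
The claimed |C| lies above the Hamming bound, so no 7-ary code of length 7 with d ≥ 3 can have 33722 codewords.


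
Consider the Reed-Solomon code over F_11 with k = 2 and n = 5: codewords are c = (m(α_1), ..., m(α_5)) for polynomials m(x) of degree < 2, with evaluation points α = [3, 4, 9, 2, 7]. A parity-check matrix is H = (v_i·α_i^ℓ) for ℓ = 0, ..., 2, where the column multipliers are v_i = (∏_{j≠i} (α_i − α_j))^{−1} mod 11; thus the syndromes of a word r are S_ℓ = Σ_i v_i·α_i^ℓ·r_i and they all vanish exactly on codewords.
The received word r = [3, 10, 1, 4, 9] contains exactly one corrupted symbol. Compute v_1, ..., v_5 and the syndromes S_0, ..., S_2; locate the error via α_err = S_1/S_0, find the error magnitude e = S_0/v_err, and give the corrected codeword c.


S = (2, 4, 8), error at position 4, error magnitude e = 8, c = [3, 10, 1, 7, 9].

Step 1: column multipliers v_i = (∏_{j≠i}(α_i − α_j))^{−1} mod 11.
  i = 1 (α = 3): (3−4)(3−9)(3−2)(3−7) = (−1)·(−6)·1·(−4) = −24 ≡ 9, so v_1 = 9^{−1} = 5 (mod 11).
  i = 2 (α = 4): (4−3)(4−9)(4−2)(4−7) = 1·(−5)·2·(−3) = 30 ≡ 8, so v_2 = 8^{−1} = 7 (mod 11).
  i = 3 (α = 9): (9−3)(9−4)(9−2)(9−7) = 6·5·7·2 = 420 ≡ 2, so v_3 = 2^{−1} = 6 (mod 11).
  i = 4 (α = 2): (2−3)(2−4)(2−9)(2−7) = (−1)·(−2)·(−7)·(−5) = 70 ≡ 4, so v_4 = 4^{−1} = 3 (mod 11).
  i = 5 (α = 7): (7−3)(7−4)(7−9)(7−2) = 4·3·(−2)·5 = −120 ≡ 1, so v_5 = 1^{−1} = 1 (mod 11).
  v = [5, 7, 6, 3, 1].
Step 2: syndromes of r = [3, 10, 1, 4, 9] (all sums mod 11).
  S_0 = Σ v_i r_i = 5·3 + 7·10 + 6·1 + 3·4 + 1·9 = 112 ≡ 2.
  S_1 = Σ v_i α_i r_i = 5·3·3 + 7·4·10 + 6·9·1 + 3·2·4 + 1·7·9 = 466 ≡ 4.
  α_i^2 mod 11 = [9, 5, 4, 4, 5].
  S_2 = Σ v_i α_i^2 r_i = 5·9·3 + 7·5·10 + 6·4·1 + 3·4·4 + 1·5·9 = 602 ≡ 8.
  S = (2, 4, 8) ≠ 0, so r is not a codeword (an error is present).
Step 3: locate the error. For a single error e at position i, S_ℓ = v_i·e·α_i^ℓ, so α_err = S_1/S_0.
  S_0^{−1} = 2^{−1} = 6 (mod 11), so α_err = 4·6 = 24 ≡ 2 = α_4. Error position i = 4.
  Consistency check: S_2/S_1 = 8·3 = 24 ≡ 2 = α_err ✓ (single-error assumption holds).
Step 4: error magnitude e = S_0/v_4 = S_0·∏_{j≠4}(α_4 − α_j) = 2·4 = 8 ≡ 8 (mod 11).
Step 5: correct position 4: c_4 = r_4 − e = 4 − 8 ≡ 7 (mod 11). Hence c = [3, 10, 1, 7, 9].
  Check: interpolating c through the α_i gives m(x) = 4 + 7·x (degree < 2) with m(α_i) = c_i for every i, so c is indeed a codeword.


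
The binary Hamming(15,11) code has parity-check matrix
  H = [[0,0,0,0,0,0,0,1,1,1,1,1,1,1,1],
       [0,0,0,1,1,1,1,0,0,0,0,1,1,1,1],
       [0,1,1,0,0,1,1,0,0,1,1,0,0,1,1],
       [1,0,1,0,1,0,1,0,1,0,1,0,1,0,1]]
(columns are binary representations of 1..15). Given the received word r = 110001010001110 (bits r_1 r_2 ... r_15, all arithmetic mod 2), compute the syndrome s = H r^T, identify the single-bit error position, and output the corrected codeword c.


s = (0, 0, 1, 0)^T, error position = 2, corrected codeword c = 100001010001110

Compute s = H r^T mod 2 one row at a time:
  s_1 = 1 + 0 + 0 + 0 + 1 + 1 + 1 + 0 = 4 ≡ 0 (mod 2).
  s_2 = 0 + 0 + 1 + 0 + 1 + 1 + 1 + 0 = 4 ≡ 0 (mod 2).
  s_3 = 1 + 0 + 1 + 0 + 0 + 0 + 1 + 0 = 3 ≡ 1 (mod 2).
  s_4 = 1 + 0 + 0 + 0 + 0 + 0 + 1 + 0 = 2 ≡ 0 (mod 2).
s = (0, 0, 1, 0)^T — this equals column 2 of H (binary 0010), so error is at position 2.
Correct: flip bit 2 of r = 110001010001110 to get c = 100001010001110.


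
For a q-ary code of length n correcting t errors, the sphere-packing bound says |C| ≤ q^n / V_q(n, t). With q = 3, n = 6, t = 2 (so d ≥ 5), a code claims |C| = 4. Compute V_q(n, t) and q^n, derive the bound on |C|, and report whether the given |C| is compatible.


V_q(n, t) = 73, q^n = 729, Hamming bound = 9, |C| = 4 ≤ bound (satisfied).

Step 1: Compute V_q(n, t) = Σ_{j=0}^2 C(n, j) (q−1)^j.
  j = 0: C(6,0)·(2)^0 = 1·1 = 1.
  j = 1: C(6,1)·(2)^1 = 6·2 = 12.
  j = 2: C(6,2)·(2)^2 = 15·4 = 60.
  V_q(n, t) = 1 + 12 + 60 = 73.
Step 2: q^n = 3^6 = 729.
Step 3: Hamming bound ⌊q^n / V_q(n,t)⌋ = ⌊729/73⌋ = 9.
Step 4: Compare |C| = 4 to 9: satisfied.
The claimed |C| lies below the Hamming bound.


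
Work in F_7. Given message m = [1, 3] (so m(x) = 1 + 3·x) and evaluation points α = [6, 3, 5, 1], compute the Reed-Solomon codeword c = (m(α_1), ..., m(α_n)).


c = [5, 3, 2, 4]

Message polynomial: m(x) = 1 + 3·x (mod 7).
For each evaluation point α_i, compute m(α_i) mod 7:
  α_1 = 6: Horner steps 3 → 5, so m(6) = 5.
  α_2 = 3: Horner steps 3 → 3, so m(3) = 3.
  α_3 = 5: Horner steps 3 → 2, so m(5) = 2.
  α_4 = 1: Horner steps 3 → 4, so m(1) = 4.
Codeword c = [5, 3, 2, 4] ∈ F_7^4.


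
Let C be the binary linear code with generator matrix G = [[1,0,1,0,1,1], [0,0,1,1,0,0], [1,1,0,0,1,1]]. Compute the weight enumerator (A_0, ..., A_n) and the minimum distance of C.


Weight distribution: A_0 = 1, A_2 = 3, A_4 = 3, A_6 = 1. Minimum distance d = 2.

Enumerate all 2^3 = 8 messages m ∈ F_2^3.
For each, compute codeword c = mG in F_2^6, then tally its weight.
  m = 000 → c = 000000, weight = 0.
  m = 100 → c = 101011, weight = 4.
  m = 010 → c = 001100, weight = 2.
  m = 110 → c = 100111, weight = 4.
  m = 001 → c = 110011, weight = 4.
  m = 101 → c = 011000, weight = 2.
  m = 011 → c = 111111, weight = 6.
  m = 111 → c = 010100, weight = 2.
Tally weights:
  weight 0: 1 codewords.
  weight 2: 3 codewords.
  weight 4: 3 codewords.
  weight 6: 1 codewords.
Minimum distance d = smallest w > 0 with A_w > 0 = 2.
Sanity: Σ A_w = 8 = 2^3 = 8 ✓.


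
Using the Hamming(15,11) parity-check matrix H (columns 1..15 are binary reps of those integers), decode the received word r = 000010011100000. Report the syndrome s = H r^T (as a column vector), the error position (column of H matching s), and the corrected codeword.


s = (1, 1, 1, 0)^T, error position = 14, corrected codeword c = 000010011100010

Compute s = H r^T mod 2 one row at a time:
  s_1 = 1 + 1 + 1 + 0 + 0 + 0 + 0 + 0 = 3 ≡ 1 (mod 2).
  s_2 = 0 + 1 + 0 + 0 + 0 + 0 + 0 + 0 = 1 ≡ 1 (mod 2).
  s_3 = 0 + 0 + 0 + 0 + 1 + 0 + 0 + 0 = 1 ≡ 1 (mod 2).
  s_4 = 0 + 0 + 1 + 0 + 1 + 0 + 0 + 0 = 2 ≡ 0 (mod 2).
s = (1, 1, 1, 0)^T — this equals column 14 of H (binary 1110), so error is at position 14.
Correct: flip bit 14 of r = 000010011100000 to get c = 000010011100010.


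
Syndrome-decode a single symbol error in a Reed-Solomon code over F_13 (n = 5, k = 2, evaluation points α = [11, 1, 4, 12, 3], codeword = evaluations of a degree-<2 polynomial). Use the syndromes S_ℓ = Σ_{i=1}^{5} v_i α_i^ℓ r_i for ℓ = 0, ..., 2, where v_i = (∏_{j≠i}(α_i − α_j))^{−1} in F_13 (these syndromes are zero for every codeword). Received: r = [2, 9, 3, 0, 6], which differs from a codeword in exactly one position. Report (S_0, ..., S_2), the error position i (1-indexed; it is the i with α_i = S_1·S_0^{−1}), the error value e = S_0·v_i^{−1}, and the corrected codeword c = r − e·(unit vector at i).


S = (12, 10, 4), error at position 5, error magnitude e = 1, c = [2, 9, 3, 0, 5].

Step 1: column multipliers v_i = (∏_{j≠i}(α_i − α_j))^{−1} mod 13.
  i = 1 (α = 11): (11−1)(11−4)(11−12)(11−3) = 10·7·(−1)·8 = −560 ≡ 12, so v_1 = 12^{−1} = 12 (mod 13).
  i = 2 (α = 1): (1−11)(1−4)(1−12)(1−3) = (−10)·(−3)·(−11)·(−2) = 660 ≡ 10, so v_2 = 10^{−1} = 4 (mod 13).
  i = 3 (α = 4): (4−11)(4−1)(4−12)(4−3) = (−7)·3·(−8)·1 = 168 ≡ 12, so v_3 = 12^{−1} = 12 (mod 13).
  i = 4 (α = 12): (12−11)(12−1)(12−4)(12−3) = 1·11·8·9 = 792 ≡ 12, so v_4 = 12^{−1} = 12 (mod 13).
  i = 5 (α = 3): (3−11)(3−1)(3−4)(3−12) = (−8)·2·(−1)·(−9) = −144 ≡ 12, so v_5 = 12^{−1} = 12 (mod 13).
  v = [12, 4, 12, 12, 12].
Step 2: syndromes of r = [2, 9, 3, 0, 6] (all sums mod 13).
  S_0 = Σ v_i r_i = 12·2 + 4·9 + 12·3 + 12·0 + 12·6 = 168 ≡ 12.
  S_1 = Σ v_i α_i r_i = 12·11·2 + 4·1·9 + 12·4·3 + 12·12·0 + 12·3·6 = 660 ≡ 10.
  α_i^2 mod 13 = [4, 1, 3, 1, 9].
  S_2 = Σ v_i α_i^2 r_i = 12·4·2 + 4·1·9 + 12·3·3 + 12·1·0 + 12·9·6 = 888 ≡ 4.
  S = (12, 10, 4) ≠ 0, so r is not a codeword (an error is present).
Step 3: locate the error. For a single error e at position i, S_ℓ = v_i·e·α_i^ℓ, so α_err = S_1/S_0.
  S_0^{−1} = 12^{−1} = 12 (mod 13), so α_err = 10·12 = 120 ≡ 3 = α_5. Error position i = 5.
  Consistency check: S_2/S_1 = 4·4 = 16 ≡ 3 = α_err ✓ (single-error assumption holds).
Step 4: error magnitude e = S_0/v_5 = S_0·∏_{j≠5}(α_5 − α_j) = 12·12 = 144 ≡ 1 (mod 13).
Step 5: correct position 5: c_5 = r_5 − e = 6 − 1 ≡ 5 (mod 13). Hence c = [2, 9, 3, 0, 5].
  Check: interpolating c through the α_i gives m(x) = 11 + 11·x (degree < 2) with m(α_i) = c_i for every i, so c is indeed a codeword.


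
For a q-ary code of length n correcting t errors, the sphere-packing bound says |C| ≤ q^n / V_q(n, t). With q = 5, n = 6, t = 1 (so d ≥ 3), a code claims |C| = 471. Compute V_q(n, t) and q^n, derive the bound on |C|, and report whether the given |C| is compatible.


V_q(n, t) = 25, q^n = 15625, Hamming bound = 625, |C| = 471 ≤ bound (satisfied).

Step 1: Compute V_q(n, t) = Σ_{j=0}^1 C(n, j) (q−1)^j.
  j = 0: C(6,0)·(4)^0 = 1·1 = 1.
  j = 1: C(6,1)·(4)^1 = 6·4 = 24.
  V_q(n, t) = 1 + 24 = 25.
Step 2: q^n = 5^6 = 15625.
Step 3: Hamming bound ⌊q^n / V_q(n,t)⌋ = ⌊15625/25⌋ = 625.
Step 4: Compare |C| = 471 to 625: satisfied.
The claimed |C| lies below the Hamming bound.


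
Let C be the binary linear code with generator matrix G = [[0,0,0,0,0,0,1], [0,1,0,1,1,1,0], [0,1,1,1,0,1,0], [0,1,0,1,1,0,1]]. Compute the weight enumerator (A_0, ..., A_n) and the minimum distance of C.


Weight distribution: A_0 = 1, A_1 = 2, A_2 = 2, A_3 = 4, A_4 = 5, A_5 = 2. Minimum distance d = 1.

Enumerate all 2^4 = 16 messages m ∈ F_2^4.
For each, compute codeword c = mG in F_2^7, then tally its weight.
  m = 0000 → c = 0000000, weight = 0.
  m = 1000 → c = 0000001, weight = 1.
  m = 0100 → c = 0101110, weight = 4.
  m = 1100 → c = 0101111, weight = 5.
  m = 0010 → c = 0111010, weight = 4.
  m = 1010 → c = 0111011, weight = 5.
  m = 0110 → c = 0010100, weight = 2.
  m = 1110 → c = 0010101, weight = 3.
  m = 0001 → c = 0101101, weight = 4.
  m = 1001 → c = 0101100, weight = 3.
  m = 0101 → c = 0000011, weight = 2.
  m = 1101 → c = 0000010, weight = 1.
  m = 0011 → c = 0010111, weight = 4.
  m = 1011 → c = 0010110, weight = 3.
  m = 0111 → c = 0111001, weight = 4.
  m = 1111 → c = 0111000, weight = 3.
Tally weights:
  weight 0: 1 codewords.
  weight 1: 2 codewords.
  weight 2: 2 codewords.
  weight 3: 4 codewords.
  weight 4: 5 codewords.
  weight 5: 2 codewords.
Minimum distance d = smallest w > 0 with A_w > 0 = 1.
Sanity: Σ A_w = 16 = 2^4 = 16 ✓.


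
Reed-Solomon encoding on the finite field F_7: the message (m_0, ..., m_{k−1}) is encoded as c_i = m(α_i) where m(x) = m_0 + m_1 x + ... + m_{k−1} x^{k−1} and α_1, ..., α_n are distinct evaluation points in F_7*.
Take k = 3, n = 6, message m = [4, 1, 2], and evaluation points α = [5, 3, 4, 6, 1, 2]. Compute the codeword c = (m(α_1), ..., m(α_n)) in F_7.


c = [3, 4, 5, 5, 0, 0]

Message polynomial: m(x) = 4 + 1·x + 2·x^2 (mod 7).
For each evaluation point α_i, compute m(α_i) mod 7:
  α_1 = 5: Horner steps 2 → 4 → 3, so m(5) = 3.
  α_2 = 3: Horner steps 2 → 0 → 4, so m(3) = 4.
  α_3 = 4: Horner steps 2 → 2 → 5, so m(4) = 5.
  α_4 = 6: Horner steps 2 → 6 → 5, so m(6) = 5.
  α_5 = 1: Horner steps 2 → 3 → 0, so m(1) = 0.
  α_6 = 2: Horner steps 2 → 5 → 0, so m(2) = 0.
Codeword c = [3, 4, 5, 5, 0, 0] ∈ F_7^6.


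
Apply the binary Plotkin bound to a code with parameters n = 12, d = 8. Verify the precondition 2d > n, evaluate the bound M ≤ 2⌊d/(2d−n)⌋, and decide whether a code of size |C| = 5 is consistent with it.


Plotkin bound M ≤ 4; given |C| = 5 > bound (violated).

Check applicability: 2d = 16, n = 12.
2d − n = 4 > 0, so Plotkin applies.
Compute d/(2d−n) = 8/4 ≈ 2.0000.
⌊d/(2d−n)⌋ = 2.
Plotkin bound: M ≤ 2·2 = 4.
Given |C| = 5, check: VIOLATED.
This |C| is above the Plotkin bound, so no binary code with n = 12, d = 8 and 5 codewords exists.


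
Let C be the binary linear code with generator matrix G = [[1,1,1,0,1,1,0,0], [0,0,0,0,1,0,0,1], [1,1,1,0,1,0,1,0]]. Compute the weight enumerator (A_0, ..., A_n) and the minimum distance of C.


Weight distribution: A_0 = 1, A_2 = 2, A_4 = 1, A_5 = 4. Minimum distance d = 2.

Enumerate all 2^3 = 8 messages m ∈ F_2^3.
For each, compute codeword c = mG in F_2^8, then tally its weight.
  m = 000 → c = 00000000, weight = 0.
  m = 100 → c = 11101100, weight = 5.
  m = 010 → c = 00001001, weight = 2.
  m = 110 → c = 11100101, weight = 5.
  m = 001 → c = 11101010, weight = 5.
  m = 101 → c = 00000110, weight = 2.
  m = 011 → c = 11100011, weight = 5.
  m = 111 → c = 00001111, weight = 4.
Tally weights:
  weight 0: 1 codewords.
  weight 2: 2 codewords.
  weight 4: 1 codewords.
  weight 5: 4 codewords.
Minimum distance d = smallest w > 0 with A_w > 0 = 2.
Sanity: Σ A_w = 8 = 2^3 = 8 ✓.


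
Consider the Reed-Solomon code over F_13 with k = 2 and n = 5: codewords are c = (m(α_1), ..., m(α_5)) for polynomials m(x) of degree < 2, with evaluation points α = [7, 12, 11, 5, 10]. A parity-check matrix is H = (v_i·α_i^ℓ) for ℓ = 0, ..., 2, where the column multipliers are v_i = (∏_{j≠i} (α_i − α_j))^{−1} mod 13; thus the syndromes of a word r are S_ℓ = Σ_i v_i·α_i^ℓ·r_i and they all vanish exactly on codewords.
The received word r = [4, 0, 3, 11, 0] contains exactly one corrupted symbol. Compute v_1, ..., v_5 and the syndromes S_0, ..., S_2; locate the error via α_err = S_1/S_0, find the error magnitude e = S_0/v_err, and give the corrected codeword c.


S = (4, 9, 4), error at position 2, error magnitude e = 7, c = [4, 6, 3, 11, 0].

Step 1: column multipliers v_i = (∏_{j≠i}(α_i − α_j))^{−1} mod 13.
  i = 1 (α = 7): (7−12)(7−11)(7−5)(7−10) = (−5)·(−4)·2·(−3) = −120 ≡ 10, so v_1 = 10^{−1} = 4 (mod 13).
  i = 2 (α = 12): (12−7)(12−11)(12−5)(12−10) = 5·1·7·2 = 70 ≡ 5, so v_2 = 5^{−1} = 8 (mod 13).
  i = 3 (α = 11): (11−7)(11−12)(11−5)(11−10) = 4·(−1)·6·1 = −24 ≡ 2, so v_3 = 2^{−1} = 7 (mod 13).
  i = 4 (α = 5): (5−7)(5−12)(5−11)(5−10) = (−2)·(−7)·(−6)·(−5) = 420 ≡ 4, so v_4 = 4^{−1} = 10 (mod 13).
  i = 5 (α = 10): (10−7)(10−12)(10−11)(10−5) = 3·(−2)·(−1)·5 = 30 ≡ 4, so v_5 = 4^{−1} = 10 (mod 13).
  v = [4, 8, 7, 10, 10].
Step 2: syndromes of r = [4, 0, 3, 11, 0] (all sums mod 13).
  S_0 = Σ v_i r_i = 4·4 + 8·0 + 7·3 + 10·11 + 10·0 = 147 ≡ 4.
  S_1 = Σ v_i α_i r_i = 4·7·4 + 8·12·0 + 7·11·3 + 10·5·11 + 10·10·0 = 893 ≡ 9.
  α_i^2 mod 13 = [10, 1, 4, 12, 9].
  S_2 = Σ v_i α_i^2 r_i = 4·10·4 + 8·1·0 + 7·4·3 + 10·12·11 + 10·9·0 = 1564 ≡ 4.
  S = (4, 9, 4) ≠ 0, so r is not a codeword (an error is present).
Step 3: locate the error. For a single error e at position i, S_ℓ = v_i·e·α_i^ℓ, so α_err = S_1/S_0.
  S_0^{−1} = 4^{−1} = 10 (mod 13), so α_err = 9·10 = 90 ≡ 12 = α_2. Error position i = 2.
  Consistency check: S_2/S_1 = 4·3 = 12 ≡ 12 = α_err ✓ (single-error assumption holds).
Step 4: error magnitude e = S_0/v_2 = S_0·∏_{j≠2}(α_2 − α_j) = 4·5 = 20 ≡ 7 (mod 13).
Step 5: correct position 2: c_2 = r_2 − e = 0 − 7 ≡ 6 (mod 13). Hence c = [4, 6, 3, 11, 0].
  Check: interpolating c through the α_i gives m(x) = 9 + 3·x (degree < 2) with m(α_i) = c_i for every i, so c is indeed a codeword.


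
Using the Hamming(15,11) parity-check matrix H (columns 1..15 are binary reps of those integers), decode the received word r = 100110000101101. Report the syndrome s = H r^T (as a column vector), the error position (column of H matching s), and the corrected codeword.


s = (0, 1, 0, 0)^T, error position = 4, corrected codeword c = 100010000101101

Compute s = H r^T mod 2 one row at a time:
  s_1 = 0 + 0 + 1 + 0 + 1 + 1 + 0 + 1 = 4 ≡ 0 (mod 2).
  s_2 = 1 + 1 + 0 + 0 + 1 + 1 + 0 + 1 = 5 ≡ 1 (mod 2).
  s_3 = 0 + 0 + 0 + 0 + 1 + 0 + 0 + 1 = 2 ≡ 0 (mod 2).
  s_4 = 1 + 0 + 1 + 0 + 0 + 0 + 1 + 1 = 4 ≡ 0 (mod 2).
s = (0, 1, 0, 0)^T — this equals column 4 of H (binary 0100), so error is at position 4.
Correct: flip bit 4 of r = 100110000101101 to get c = 100010000101101.


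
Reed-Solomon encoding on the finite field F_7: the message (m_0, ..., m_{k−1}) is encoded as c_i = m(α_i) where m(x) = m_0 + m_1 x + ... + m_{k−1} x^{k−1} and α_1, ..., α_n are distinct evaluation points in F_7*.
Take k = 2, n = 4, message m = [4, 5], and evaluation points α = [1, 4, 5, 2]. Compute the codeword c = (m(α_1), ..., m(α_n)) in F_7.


c = [2, 3, 1, 0]

Message polynomial: m(x) = 4 + 5·x (mod 7).
For each evaluation point α_i, compute m(α_i) mod 7:
  α_1 = 1: Horner steps 5 → 2, so m(1) = 2.
  α_2 = 4: Horner steps 5 → 3, so m(4) = 3.
  α_3 = 5: Horner steps 5 → 1, so m(5) = 1.
  α_4 = 2: Horner steps 5 → 0, so m(2) = 0.
Codeword c = [2, 3, 1, 0] ∈ F_7^4.


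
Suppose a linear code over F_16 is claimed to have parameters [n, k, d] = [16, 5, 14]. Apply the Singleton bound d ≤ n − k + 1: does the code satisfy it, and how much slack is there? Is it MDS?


Singleton RHS = n − k + 1 = 12, slack = -2, bound violated (no such code; not MDS).

Singleton bound: d ≤ n − k + 1.
Here n = 16, k = 5, so n − k + 1 = 12.
Given d = 14, check d ≤ 12: NO.
Slack = (n − k + 1) − d = -2.
The slack is negative: d = 14 exceeds n − k + 1 = 12 by 2, so the Singleton bound is violated and no linear [16, 5, 14]_16 code can exist. In particular it is not MDS (MDS requires d = n − k + 1 exactly).
Description: the claimed parameters are [16, 5, 14]_16; such a code would be impossible (violates the Singleton bound).


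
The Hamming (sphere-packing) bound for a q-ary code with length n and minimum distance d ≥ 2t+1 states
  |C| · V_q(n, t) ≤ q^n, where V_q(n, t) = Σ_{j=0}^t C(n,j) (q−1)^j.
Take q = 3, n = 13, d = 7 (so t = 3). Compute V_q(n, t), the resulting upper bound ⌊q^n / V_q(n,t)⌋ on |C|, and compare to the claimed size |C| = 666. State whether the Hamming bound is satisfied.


V_q(n, t) = 2627, q^n = 1594323, Hamming bound = 606, |C| = 666 > bound (violated).

Step 1: Compute V_q(n, t) = Σ_{j=0}^3 C(n, j) (q−1)^j.
  j = 0: C(13,0)·(2)^0 = 1·1 = 1.
  j = 1: C(13,1)·(2)^1 = 13·2 = 26.
  j = 2: C(13,2)·(2)^2 = 78·4 = 312.
  j = 3: C(13,3)·(2)^3 = 286·8 = 2288.
  V_q(n, t) = 1 + 26 + 312 + 2288 = 2627.
Step 2: q^n = 3^13 = 1594323.
Step 3: Hamming bound ⌊q^n / V_q(n,t)⌋ = ⌊1594323/2627⌋ = 606.
Step 4: Compare |C| = 666 to 606: violated.
The claimed |C| lies above the Hamming bound, so no 3-ary code of length 13 with d ≥ 7 can have 666 codewords.


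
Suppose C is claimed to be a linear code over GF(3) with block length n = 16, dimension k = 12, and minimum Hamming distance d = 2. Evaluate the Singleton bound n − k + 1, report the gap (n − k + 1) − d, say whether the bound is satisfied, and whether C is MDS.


Singleton RHS = n − k + 1 = 5, slack = 3, bound satisfied, not MDS.

Singleton bound: d ≤ n − k + 1.
Here n = 16, k = 12, so n − k + 1 = 5.
Given d = 2, check d ≤ 5: YES.
Slack = (n − k + 1) − d = 3.
The code is NOT MDS (slack = 3 > 0).
Description: the claimed parameters are [16, 12, 2]_3; such a code would be non-MDS.


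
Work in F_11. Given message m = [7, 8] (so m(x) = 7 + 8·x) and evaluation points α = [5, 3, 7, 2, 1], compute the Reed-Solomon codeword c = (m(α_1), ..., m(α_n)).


c = [3, 9, 8, 1, 4]

Message polynomial: m(x) = 7 + 8·x (mod 11).
For each evaluation point α_i, compute m(α_i) mod 11:
  α_1 = 5: Horner steps 8 → 3, so m(5) = 3.
  α_2 = 3: Horner steps 8 → 9, so m(3) = 9.
  α_3 = 7: Horner steps 8 → 8, so m(7) = 8.
  α_4 = 2: Horner steps 8 → 1, so m(2) = 1.
  α_5 = 1: Horner steps 8 → 4, so m(1) = 4.
Codeword c = [3, 9, 8, 1, 4] ∈ F_11^5.


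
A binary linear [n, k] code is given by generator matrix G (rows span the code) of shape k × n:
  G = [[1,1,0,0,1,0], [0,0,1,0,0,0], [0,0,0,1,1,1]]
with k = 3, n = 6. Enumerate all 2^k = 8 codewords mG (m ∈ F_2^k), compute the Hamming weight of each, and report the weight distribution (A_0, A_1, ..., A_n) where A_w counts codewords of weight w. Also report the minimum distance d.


Weight distribution: A_0 = 1, A_1 = 1, A_3 = 2, A_4 = 3, A_5 = 1. Minimum distance d = 1.

Enumerate all 2^3 = 8 messages m ∈ F_2^3.
For each, compute codeword c = mG in F_2^6, then tally its weight.
  m = 000 → c = 000000, weight = 0.
  m = 100 → c = 110010, weight = 3.
  m = 010 → c = 001000, weight = 1.
  m = 110 → c = 111010, weight = 4.
  m = 001 → c = 000111, weight = 3.
  m = 101 → c = 110101, weight = 4.
  m = 011 → c = 001111, weight = 4.
  m = 111 → c = 111101, weight = 5.
Tally weights:
  weight 0: 1 codewords.
  weight 1: 1 codewords.
  weight 3: 2 codewords.
  weight 4: 3 codewords.
  weight 5: 1 codewords.
Minimum distance d = smallest w > 0 with A_w > 0 = 1.
Sanity: Σ A_w = 8 = 2^3 = 8 ✓.


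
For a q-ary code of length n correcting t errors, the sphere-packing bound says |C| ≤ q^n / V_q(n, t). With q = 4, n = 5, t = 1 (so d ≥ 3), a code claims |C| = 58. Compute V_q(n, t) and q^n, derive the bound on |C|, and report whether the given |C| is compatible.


V_q(n, t) = 16, q^n = 1024, Hamming bound = 64, |C| = 58 ≤ bound (satisfied).

Step 1: Compute V_q(n, t) = Σ_{j=0}^1 C(n, j) (q−1)^j.
  j = 0: C(5,0)·(3)^0 = 1·1 = 1.
  j = 1: C(5,1)·(3)^1 = 5·3 = 15.
  V_q(n, t) = 1 + 15 = 16.
Step 2: q^n = 4^5 = 1024.
Step 3: Hamming bound ⌊q^n / V_q(n,t)⌋ = ⌊1024/16⌋ = 64.
Step 4: Compare |C| = 58 to 64: satisfied.
The claimed |C| lies below the Hamming bound.


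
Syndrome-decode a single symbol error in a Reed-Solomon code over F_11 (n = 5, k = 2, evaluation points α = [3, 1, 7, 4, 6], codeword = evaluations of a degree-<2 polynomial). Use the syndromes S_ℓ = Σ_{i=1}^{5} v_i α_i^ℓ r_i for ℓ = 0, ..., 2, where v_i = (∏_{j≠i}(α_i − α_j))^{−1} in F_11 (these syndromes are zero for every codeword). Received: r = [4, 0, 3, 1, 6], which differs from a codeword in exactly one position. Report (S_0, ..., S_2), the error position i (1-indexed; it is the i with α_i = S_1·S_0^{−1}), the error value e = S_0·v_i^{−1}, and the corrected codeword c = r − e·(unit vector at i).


S = (3, 3, 3), error at position 2, error magnitude e = 1, c = [4, 10, 3, 1, 6].

Step 1: column multipliers v_i = (∏_{j≠i}(α_i − α_j))^{−1} mod 11.
  i = 1 (α = 3): (3−1)(3−7)(3−4)(3−6) = 2·(−4)·(−1)·(−3) = −24 ≡ 9, so v_1 = 9^{−1} = 5 (mod 11).
  i = 2 (α = 1): (1−3)(1−7)(1−4)(1−6) = (−2)·(−6)·(−3)·(−5) = 180 ≡ 4, so v_2 = 4^{−1} = 3 (mod 11).
  i = 3 (α = 7): (7−3)(7−1)(7−4)(7−6) = 4·6·3·1 = 72 ≡ 6, so v_3 = 6^{−1} = 2 (mod 11).
  i = 4 (α = 4): (4−3)(4−1)(4−7)(4−6) = 1·3·(−3)·(−2) = 18 ≡ 7, so v_4 = 7^{−1} = 8 (mod 11).
  i = 5 (α = 6): (6−3)(6−1)(6−7)(6−4) = 3·5·(−1)·2 = −30 ≡ 3, so v_5 = 3^{−1} = 4 (mod 11).
  v = [5, 3, 2, 8, 4].
Step 2: syndromes of r = [4, 0, 3, 1, 6] (all sums mod 11).
  S_0 = Σ v_i r_i = 5·4 + 3·0 + 2·3 + 8·1 + 4·6 = 58 ≡ 3.
  S_1 = Σ v_i α_i r_i = 5·3·4 + 3·1·0 + 2·7·3 + 8·4·1 + 4·6·6 = 278 ≡ 3.
  α_i^2 mod 11 = [9, 1, 5, 5, 3].
  S_2 = Σ v_i α_i^2 r_i = 5·9·4 + 3·1·0 + 2·5·3 + 8·5·1 + 4·3·6 = 322 ≡ 3.
  S = (3, 3, 3) ≠ 0, so r is not a codeword (an error is present).
Step 3: locate the error. For a single error e at position i, S_ℓ = v_i·e·α_i^ℓ, so α_err = S_1/S_0.
  S_0^{−1} = 3^{−1} = 4 (mod 11), so α_err = 3·4 = 12 ≡ 1 = α_2. Error position i = 2.
  Consistency check: S_2/S_1 = 3·4 = 12 ≡ 1 = α_err ✓ (single-error assumption holds).
Step 4: error magnitude e = S_0/v_2 = S_0·∏_{j≠2}(α_2 − α_j) = 3·4 = 12 ≡ 1 (mod 11).
Step 5: correct position 2: c_2 = r_2 − e = 0 − 1 ≡ 10 (mod 11). Hence c = [4, 10, 3, 1, 6].
  Check: interpolating c through the α_i gives m(x) = 2 + 8·x (degree < 2) with m(α_i) = c_i for every i, so c is indeed a codeword.


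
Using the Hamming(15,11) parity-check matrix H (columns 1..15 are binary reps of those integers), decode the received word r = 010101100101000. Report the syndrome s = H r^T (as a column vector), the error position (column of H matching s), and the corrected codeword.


s = (0, 0, 0, 1)^T, error position = 1, corrected codeword c = 110101100101000

Compute s = H r^T mod 2 one row at a time:
  s_1 = 0 + 0 + 1 + 0 + 1 + 0 + 0 + 0 = 2 ≡ 0 (mod 2).
  s_2 = 1 + 0 + 1 + 1 + 1 + 0 + 0 + 0 = 4 ≡ 0 (mod 2).
  s_3 = 1 + 0 + 1 + 1 + 1 + 0 + 0 + 0 = 4 ≡ 0 (mod 2).
  s_4 = 0 + 0 + 0 + 1 + 0 + 0 + 0 + 0 = 1 ≡ 1 (mod 2).
s = (0, 0, 0, 1)^T — this equals column 1 of H (binary 0001), so error is at position 1.
Correct: flip bit 1 of r = 010101100101000 to get c = 110101100101000.


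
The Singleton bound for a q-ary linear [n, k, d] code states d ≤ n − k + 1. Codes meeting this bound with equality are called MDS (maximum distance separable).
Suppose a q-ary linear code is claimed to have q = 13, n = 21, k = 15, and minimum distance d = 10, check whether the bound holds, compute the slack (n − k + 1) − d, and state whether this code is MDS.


Singleton RHS = n − k + 1 = 7, slack = -3, bound violated (no such code; not MDS).

Singleton bound: d ≤ n − k + 1.
Here n = 21, k = 15, so n − k + 1 = 7.
Given d = 10, check d ≤ 7: NO.
Slack = (n − k + 1) − d = -3.
The slack is negative: d = 10 exceeds n − k + 1 = 7 by 3, so the Singleton bound is violated and no linear [21, 15, 10]_13 code can exist. In particular it is not MDS (MDS requires d = n − k + 1 exactly).
Description: the claimed parameters are [21, 15, 10]_13; such a code would be impossible (violates the Singleton bound).


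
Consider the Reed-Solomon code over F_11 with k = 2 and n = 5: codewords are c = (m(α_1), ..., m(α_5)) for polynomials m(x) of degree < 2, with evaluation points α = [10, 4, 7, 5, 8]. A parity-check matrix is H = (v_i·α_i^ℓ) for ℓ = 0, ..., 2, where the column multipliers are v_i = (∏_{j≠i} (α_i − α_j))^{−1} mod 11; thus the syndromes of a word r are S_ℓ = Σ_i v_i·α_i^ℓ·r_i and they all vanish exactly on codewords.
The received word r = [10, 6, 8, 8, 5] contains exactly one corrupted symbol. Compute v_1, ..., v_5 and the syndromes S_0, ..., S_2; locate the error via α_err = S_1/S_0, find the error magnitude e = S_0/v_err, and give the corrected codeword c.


S = (9, 1, 5), error at position 4, error magnitude e = 5, c = [10, 6, 8, 3, 5].

Step 1: column multipliers v_i = (∏_{j≠i}(α_i − α_j))^{−1} mod 11.
  i = 1 (α = 10): (10−4)(10−7)(10−5)(10−8) = 6·3·5·2 = 180 ≡ 4, so v_1 = 4^{−1} = 3 (mod 11).
  i = 2 (α = 4): (4−10)(4−7)(4−5)(4−8) = (−6)·(−3)·(−1)·(−4) = 72 ≡ 6, so v_2 = 6^{−1} = 2 (mod 11).
  i = 3 (α = 7): (7−10)(7−4)(7−5)(7−8) = (−3)·3·2·(−1) = 18 ≡ 7, so v_3 = 7^{−1} = 8 (mod 11).
  i = 4 (α = 5): (5−10)(5−4)(5−7)(5−8) = (−5)·1·(−2)·(−3) = −30 ≡ 3, so v_4 = 3^{−1} = 4 (mod 11).
  i = 5 (α = 8): (8−10)(8−4)(8−7)(8−5) = (−2)·4·1·3 = −24 ≡ 9, so v_5 = 9^{−1} = 5 (mod 11).
  v = [3, 2, 8, 4, 5].
Step 2: syndromes of r = [10, 6, 8, 8, 5] (all sums mod 11).
  S_0 = Σ v_i r_i = 3·10 + 2·6 + 8·8 + 4·8 + 5·5 = 163 ≡ 9.
  S_1 = Σ v_i α_i r_i = 3·10·10 + 2·4·6 + 8·7·8 + 4·5·8 + 5·8·5 = 1156 ≡ 1.
  α_i^2 mod 11 = [1, 5, 5, 3, 9].
  S_2 = Σ v_i α_i^2 r_i = 3·1·10 + 2·5·6 + 8·5·8 + 4·3·8 + 5·9·5 = 731 ≡ 5.
  S = (9, 1, 5) ≠ 0, so r is not a codeword (an error is present).
Step 3: locate the error. For a single error e at position i, S_ℓ = v_i·e·α_i^ℓ, so α_err = S_1/S_0.
  S_0^{−1} = 9^{−1} = 5 (mod 11), so α_err = 1·5 = 5 ≡ 5 = α_4. Error position i = 4.
  Consistency check: S_2/S_1 = 5·1 = 5 ≡ 5 = α_err ✓ (single-error assumption holds).
Step 4: error magnitude e = S_0/v_4 = S_0·∏_{j≠4}(α_4 − α_j) = 9·3 = 27 ≡ 5 (mod 11).
Step 5: correct position 4: c_4 = r_4 − e = 8 − 5 ≡ 3 (mod 11). Hence c = [10, 6, 8, 3, 5].
  Check: interpolating c through the α_i gives m(x) = 7 + 8·x (degree < 2) with m(α_i) = c_i for every i, so c is indeed a codeword.
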